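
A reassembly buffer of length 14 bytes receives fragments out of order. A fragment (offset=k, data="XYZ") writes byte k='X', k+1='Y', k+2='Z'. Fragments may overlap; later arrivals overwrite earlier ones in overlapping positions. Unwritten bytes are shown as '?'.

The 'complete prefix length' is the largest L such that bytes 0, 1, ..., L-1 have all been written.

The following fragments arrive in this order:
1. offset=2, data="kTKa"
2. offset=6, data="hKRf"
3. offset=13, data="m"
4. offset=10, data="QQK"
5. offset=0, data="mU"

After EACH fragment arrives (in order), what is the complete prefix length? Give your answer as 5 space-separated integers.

Fragment 1: offset=2 data="kTKa" -> buffer=??kTKa???????? -> prefix_len=0
Fragment 2: offset=6 data="hKRf" -> buffer=??kTKahKRf???? -> prefix_len=0
Fragment 3: offset=13 data="m" -> buffer=??kTKahKRf???m -> prefix_len=0
Fragment 4: offset=10 data="QQK" -> buffer=??kTKahKRfQQKm -> prefix_len=0
Fragment 5: offset=0 data="mU" -> buffer=mUkTKahKRfQQKm -> prefix_len=14

Answer: 0 0 0 0 14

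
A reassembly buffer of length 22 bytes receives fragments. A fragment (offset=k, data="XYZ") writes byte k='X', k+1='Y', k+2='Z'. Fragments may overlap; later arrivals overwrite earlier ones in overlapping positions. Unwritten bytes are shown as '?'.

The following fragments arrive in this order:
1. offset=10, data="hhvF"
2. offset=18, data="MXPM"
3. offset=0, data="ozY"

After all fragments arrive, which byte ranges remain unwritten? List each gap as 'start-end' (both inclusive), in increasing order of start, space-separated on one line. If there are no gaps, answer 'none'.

Fragment 1: offset=10 len=4
Fragment 2: offset=18 len=4
Fragment 3: offset=0 len=3
Gaps: 3-9 14-17

Answer: 3-9 14-17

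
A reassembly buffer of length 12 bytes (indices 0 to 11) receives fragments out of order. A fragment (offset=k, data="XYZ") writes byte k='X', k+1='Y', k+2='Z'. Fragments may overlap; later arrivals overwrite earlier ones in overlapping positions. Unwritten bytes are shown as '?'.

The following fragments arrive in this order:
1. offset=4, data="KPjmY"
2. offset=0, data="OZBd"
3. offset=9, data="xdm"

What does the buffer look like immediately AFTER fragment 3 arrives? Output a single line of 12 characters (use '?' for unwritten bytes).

Fragment 1: offset=4 data="KPjmY" -> buffer=????KPjmY???
Fragment 2: offset=0 data="OZBd" -> buffer=OZBdKPjmY???
Fragment 3: offset=9 data="xdm" -> buffer=OZBdKPjmYxdm

Answer: OZBdKPjmYxdm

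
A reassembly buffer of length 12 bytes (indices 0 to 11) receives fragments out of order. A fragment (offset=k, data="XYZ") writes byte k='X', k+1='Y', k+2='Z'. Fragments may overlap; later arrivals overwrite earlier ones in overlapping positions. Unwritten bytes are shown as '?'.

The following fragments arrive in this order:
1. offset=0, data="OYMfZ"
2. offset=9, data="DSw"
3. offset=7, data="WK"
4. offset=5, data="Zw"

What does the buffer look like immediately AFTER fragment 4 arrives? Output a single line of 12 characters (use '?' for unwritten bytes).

Answer: OYMfZZwWKDSw

Derivation:
Fragment 1: offset=0 data="OYMfZ" -> buffer=OYMfZ???????
Fragment 2: offset=9 data="DSw" -> buffer=OYMfZ????DSw
Fragment 3: offset=7 data="WK" -> buffer=OYMfZ??WKDSw
Fragment 4: offset=5 data="Zw" -> buffer=OYMfZZwWKDSw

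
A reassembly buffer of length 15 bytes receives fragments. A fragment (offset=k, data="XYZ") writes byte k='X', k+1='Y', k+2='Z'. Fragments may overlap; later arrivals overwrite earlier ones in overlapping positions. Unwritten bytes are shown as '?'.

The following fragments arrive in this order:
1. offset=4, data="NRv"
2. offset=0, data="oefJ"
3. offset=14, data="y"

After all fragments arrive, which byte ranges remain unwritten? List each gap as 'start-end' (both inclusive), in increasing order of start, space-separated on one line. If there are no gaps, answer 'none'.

Fragment 1: offset=4 len=3
Fragment 2: offset=0 len=4
Fragment 3: offset=14 len=1
Gaps: 7-13

Answer: 7-13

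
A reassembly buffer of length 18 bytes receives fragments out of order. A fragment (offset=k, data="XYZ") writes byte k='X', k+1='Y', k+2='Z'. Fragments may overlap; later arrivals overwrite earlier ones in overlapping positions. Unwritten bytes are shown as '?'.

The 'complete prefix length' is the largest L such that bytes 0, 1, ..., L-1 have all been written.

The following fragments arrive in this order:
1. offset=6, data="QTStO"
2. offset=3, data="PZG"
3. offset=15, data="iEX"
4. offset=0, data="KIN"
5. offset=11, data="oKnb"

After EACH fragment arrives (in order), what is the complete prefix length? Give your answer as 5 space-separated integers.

Fragment 1: offset=6 data="QTStO" -> buffer=??????QTStO??????? -> prefix_len=0
Fragment 2: offset=3 data="PZG" -> buffer=???PZGQTStO??????? -> prefix_len=0
Fragment 3: offset=15 data="iEX" -> buffer=???PZGQTStO????iEX -> prefix_len=0
Fragment 4: offset=0 data="KIN" -> buffer=KINPZGQTStO????iEX -> prefix_len=11
Fragment 5: offset=11 data="oKnb" -> buffer=KINPZGQTStOoKnbiEX -> prefix_len=18

Answer: 0 0 0 11 18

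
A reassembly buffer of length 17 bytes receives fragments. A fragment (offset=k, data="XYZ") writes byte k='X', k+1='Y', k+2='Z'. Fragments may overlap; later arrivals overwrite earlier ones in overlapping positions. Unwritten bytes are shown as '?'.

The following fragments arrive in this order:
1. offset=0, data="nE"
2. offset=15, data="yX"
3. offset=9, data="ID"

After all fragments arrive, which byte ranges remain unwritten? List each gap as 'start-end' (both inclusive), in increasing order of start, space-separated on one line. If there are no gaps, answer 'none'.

Fragment 1: offset=0 len=2
Fragment 2: offset=15 len=2
Fragment 3: offset=9 len=2
Gaps: 2-8 11-14

Answer: 2-8 11-14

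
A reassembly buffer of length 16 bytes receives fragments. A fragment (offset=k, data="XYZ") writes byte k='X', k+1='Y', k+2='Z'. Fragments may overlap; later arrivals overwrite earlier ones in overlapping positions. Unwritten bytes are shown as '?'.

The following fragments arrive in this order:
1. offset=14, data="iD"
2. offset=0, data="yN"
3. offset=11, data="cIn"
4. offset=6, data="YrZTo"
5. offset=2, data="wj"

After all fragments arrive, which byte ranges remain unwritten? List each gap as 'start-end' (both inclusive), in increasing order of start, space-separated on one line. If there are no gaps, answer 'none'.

Fragment 1: offset=14 len=2
Fragment 2: offset=0 len=2
Fragment 3: offset=11 len=3
Fragment 4: offset=6 len=5
Fragment 5: offset=2 len=2
Gaps: 4-5

Answer: 4-5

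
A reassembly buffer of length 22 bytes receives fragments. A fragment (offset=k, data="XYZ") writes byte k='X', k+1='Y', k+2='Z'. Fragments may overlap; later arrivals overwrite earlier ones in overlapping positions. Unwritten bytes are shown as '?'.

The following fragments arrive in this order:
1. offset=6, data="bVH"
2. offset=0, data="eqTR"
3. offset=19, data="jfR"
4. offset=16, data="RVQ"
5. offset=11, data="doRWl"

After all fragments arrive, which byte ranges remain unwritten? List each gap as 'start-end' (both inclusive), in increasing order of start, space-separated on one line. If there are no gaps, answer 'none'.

Answer: 4-5 9-10

Derivation:
Fragment 1: offset=6 len=3
Fragment 2: offset=0 len=4
Fragment 3: offset=19 len=3
Fragment 4: offset=16 len=3
Fragment 5: offset=11 len=5
Gaps: 4-5 9-10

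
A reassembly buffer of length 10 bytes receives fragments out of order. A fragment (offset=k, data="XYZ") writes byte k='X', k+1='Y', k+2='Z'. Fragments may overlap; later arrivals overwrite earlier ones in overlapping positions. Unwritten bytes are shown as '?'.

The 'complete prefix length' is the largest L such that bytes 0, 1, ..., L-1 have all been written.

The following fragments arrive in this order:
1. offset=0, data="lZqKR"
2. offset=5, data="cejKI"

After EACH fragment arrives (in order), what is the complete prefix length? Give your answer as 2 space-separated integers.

Fragment 1: offset=0 data="lZqKR" -> buffer=lZqKR????? -> prefix_len=5
Fragment 2: offset=5 data="cejKI" -> buffer=lZqKRcejKI -> prefix_len=10

Answer: 5 10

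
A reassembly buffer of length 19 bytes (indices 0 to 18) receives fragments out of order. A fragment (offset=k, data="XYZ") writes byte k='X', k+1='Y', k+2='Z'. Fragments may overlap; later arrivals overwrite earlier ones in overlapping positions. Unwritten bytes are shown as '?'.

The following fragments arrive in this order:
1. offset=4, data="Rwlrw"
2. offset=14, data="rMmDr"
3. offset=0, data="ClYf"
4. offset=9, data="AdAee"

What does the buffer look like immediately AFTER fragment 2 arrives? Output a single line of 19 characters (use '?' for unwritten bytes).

Fragment 1: offset=4 data="Rwlrw" -> buffer=????Rwlrw??????????
Fragment 2: offset=14 data="rMmDr" -> buffer=????Rwlrw?????rMmDr

Answer: ????Rwlrw?????rMmDr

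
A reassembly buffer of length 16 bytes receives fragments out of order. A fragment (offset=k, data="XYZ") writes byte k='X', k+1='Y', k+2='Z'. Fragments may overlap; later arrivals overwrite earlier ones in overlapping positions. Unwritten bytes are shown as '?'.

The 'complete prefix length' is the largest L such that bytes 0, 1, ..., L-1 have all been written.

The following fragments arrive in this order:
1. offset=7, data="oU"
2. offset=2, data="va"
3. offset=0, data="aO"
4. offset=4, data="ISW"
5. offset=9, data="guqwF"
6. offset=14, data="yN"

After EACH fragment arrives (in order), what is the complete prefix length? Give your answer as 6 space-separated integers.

Answer: 0 0 4 9 14 16

Derivation:
Fragment 1: offset=7 data="oU" -> buffer=???????oU??????? -> prefix_len=0
Fragment 2: offset=2 data="va" -> buffer=??va???oU??????? -> prefix_len=0
Fragment 3: offset=0 data="aO" -> buffer=aOva???oU??????? -> prefix_len=4
Fragment 4: offset=4 data="ISW" -> buffer=aOvaISWoU??????? -> prefix_len=9
Fragment 5: offset=9 data="guqwF" -> buffer=aOvaISWoUguqwF?? -> prefix_len=14
Fragment 6: offset=14 data="yN" -> buffer=aOvaISWoUguqwFyN -> prefix_len=16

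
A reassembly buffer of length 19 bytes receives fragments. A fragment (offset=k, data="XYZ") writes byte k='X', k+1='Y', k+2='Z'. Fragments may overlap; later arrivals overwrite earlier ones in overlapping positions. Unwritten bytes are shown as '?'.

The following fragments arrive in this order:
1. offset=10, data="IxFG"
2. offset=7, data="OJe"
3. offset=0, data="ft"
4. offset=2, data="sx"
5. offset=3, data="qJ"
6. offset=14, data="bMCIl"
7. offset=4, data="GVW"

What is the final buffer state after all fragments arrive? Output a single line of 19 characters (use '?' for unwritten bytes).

Answer: ftsqGVWOJeIxFGbMCIl

Derivation:
Fragment 1: offset=10 data="IxFG" -> buffer=??????????IxFG?????
Fragment 2: offset=7 data="OJe" -> buffer=???????OJeIxFG?????
Fragment 3: offset=0 data="ft" -> buffer=ft?????OJeIxFG?????
Fragment 4: offset=2 data="sx" -> buffer=ftsx???OJeIxFG?????
Fragment 5: offset=3 data="qJ" -> buffer=ftsqJ??OJeIxFG?????
Fragment 6: offset=14 data="bMCIl" -> buffer=ftsqJ??OJeIxFGbMCIl
Fragment 7: offset=4 data="GVW" -> buffer=ftsqGVWOJeIxFGbMCIl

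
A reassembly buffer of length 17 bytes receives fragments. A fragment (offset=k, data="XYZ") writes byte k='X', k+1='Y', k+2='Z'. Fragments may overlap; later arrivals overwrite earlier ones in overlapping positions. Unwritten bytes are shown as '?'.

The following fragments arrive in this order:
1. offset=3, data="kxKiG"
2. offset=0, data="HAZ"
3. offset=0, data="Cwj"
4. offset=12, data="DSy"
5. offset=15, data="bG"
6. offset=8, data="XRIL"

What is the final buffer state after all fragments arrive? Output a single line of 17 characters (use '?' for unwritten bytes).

Fragment 1: offset=3 data="kxKiG" -> buffer=???kxKiG?????????
Fragment 2: offset=0 data="HAZ" -> buffer=HAZkxKiG?????????
Fragment 3: offset=0 data="Cwj" -> buffer=CwjkxKiG?????????
Fragment 4: offset=12 data="DSy" -> buffer=CwjkxKiG????DSy??
Fragment 5: offset=15 data="bG" -> buffer=CwjkxKiG????DSybG
Fragment 6: offset=8 data="XRIL" -> buffer=CwjkxKiGXRILDSybG

Answer: CwjkxKiGXRILDSybG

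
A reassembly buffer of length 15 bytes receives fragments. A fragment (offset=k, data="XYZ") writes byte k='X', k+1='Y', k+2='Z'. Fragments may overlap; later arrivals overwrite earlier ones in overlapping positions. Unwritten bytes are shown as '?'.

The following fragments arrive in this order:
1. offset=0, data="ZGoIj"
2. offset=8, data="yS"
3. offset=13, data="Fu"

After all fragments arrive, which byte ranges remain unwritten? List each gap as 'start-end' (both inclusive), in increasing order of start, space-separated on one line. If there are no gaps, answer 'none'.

Fragment 1: offset=0 len=5
Fragment 2: offset=8 len=2
Fragment 3: offset=13 len=2
Gaps: 5-7 10-12

Answer: 5-7 10-12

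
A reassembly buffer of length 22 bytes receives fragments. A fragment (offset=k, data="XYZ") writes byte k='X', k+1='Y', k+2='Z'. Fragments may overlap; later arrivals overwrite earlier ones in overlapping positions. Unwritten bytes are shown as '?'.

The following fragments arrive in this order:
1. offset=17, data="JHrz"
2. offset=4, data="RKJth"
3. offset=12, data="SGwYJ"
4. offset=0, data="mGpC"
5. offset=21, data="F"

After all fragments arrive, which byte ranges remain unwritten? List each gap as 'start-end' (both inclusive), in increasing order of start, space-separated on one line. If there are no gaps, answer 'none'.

Fragment 1: offset=17 len=4
Fragment 2: offset=4 len=5
Fragment 3: offset=12 len=5
Fragment 4: offset=0 len=4
Fragment 5: offset=21 len=1
Gaps: 9-11

Answer: 9-11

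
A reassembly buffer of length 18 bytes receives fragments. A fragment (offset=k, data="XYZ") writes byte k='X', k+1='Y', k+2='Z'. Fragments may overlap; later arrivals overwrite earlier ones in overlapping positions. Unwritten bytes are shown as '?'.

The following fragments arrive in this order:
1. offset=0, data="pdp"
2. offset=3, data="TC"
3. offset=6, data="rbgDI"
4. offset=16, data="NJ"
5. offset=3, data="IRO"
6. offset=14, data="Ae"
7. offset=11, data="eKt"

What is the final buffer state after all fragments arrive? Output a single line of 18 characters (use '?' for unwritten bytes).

Answer: pdpIROrbgDIeKtAeNJ

Derivation:
Fragment 1: offset=0 data="pdp" -> buffer=pdp???????????????
Fragment 2: offset=3 data="TC" -> buffer=pdpTC?????????????
Fragment 3: offset=6 data="rbgDI" -> buffer=pdpTC?rbgDI???????
Fragment 4: offset=16 data="NJ" -> buffer=pdpTC?rbgDI?????NJ
Fragment 5: offset=3 data="IRO" -> buffer=pdpIROrbgDI?????NJ
Fragment 6: offset=14 data="Ae" -> buffer=pdpIROrbgDI???AeNJ
Fragment 7: offset=11 data="eKt" -> buffer=pdpIROrbgDIeKtAeNJ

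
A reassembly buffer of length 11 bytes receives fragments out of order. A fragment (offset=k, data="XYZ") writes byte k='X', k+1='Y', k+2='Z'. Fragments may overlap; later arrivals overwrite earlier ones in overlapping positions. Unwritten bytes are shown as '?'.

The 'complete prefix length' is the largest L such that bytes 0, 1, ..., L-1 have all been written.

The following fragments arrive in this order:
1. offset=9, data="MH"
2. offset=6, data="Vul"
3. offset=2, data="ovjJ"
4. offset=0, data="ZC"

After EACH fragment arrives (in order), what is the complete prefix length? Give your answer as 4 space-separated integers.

Fragment 1: offset=9 data="MH" -> buffer=?????????MH -> prefix_len=0
Fragment 2: offset=6 data="Vul" -> buffer=??????VulMH -> prefix_len=0
Fragment 3: offset=2 data="ovjJ" -> buffer=??ovjJVulMH -> prefix_len=0
Fragment 4: offset=0 data="ZC" -> buffer=ZCovjJVulMH -> prefix_len=11

Answer: 0 0 0 11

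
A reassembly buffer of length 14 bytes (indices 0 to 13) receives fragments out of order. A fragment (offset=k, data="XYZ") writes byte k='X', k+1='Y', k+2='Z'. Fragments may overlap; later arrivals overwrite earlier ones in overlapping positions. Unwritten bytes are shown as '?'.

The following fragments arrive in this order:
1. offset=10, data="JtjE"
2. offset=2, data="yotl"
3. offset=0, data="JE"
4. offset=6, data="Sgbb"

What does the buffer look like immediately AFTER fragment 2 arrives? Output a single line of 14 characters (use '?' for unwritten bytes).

Fragment 1: offset=10 data="JtjE" -> buffer=??????????JtjE
Fragment 2: offset=2 data="yotl" -> buffer=??yotl????JtjE

Answer: ??yotl????JtjE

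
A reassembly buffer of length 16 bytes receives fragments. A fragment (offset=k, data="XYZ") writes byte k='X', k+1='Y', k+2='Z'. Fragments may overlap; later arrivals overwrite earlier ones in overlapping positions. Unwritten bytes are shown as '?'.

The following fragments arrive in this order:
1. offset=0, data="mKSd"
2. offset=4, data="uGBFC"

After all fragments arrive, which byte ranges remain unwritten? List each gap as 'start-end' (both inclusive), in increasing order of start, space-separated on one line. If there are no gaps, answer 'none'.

Answer: 9-15

Derivation:
Fragment 1: offset=0 len=4
Fragment 2: offset=4 len=5
Gaps: 9-15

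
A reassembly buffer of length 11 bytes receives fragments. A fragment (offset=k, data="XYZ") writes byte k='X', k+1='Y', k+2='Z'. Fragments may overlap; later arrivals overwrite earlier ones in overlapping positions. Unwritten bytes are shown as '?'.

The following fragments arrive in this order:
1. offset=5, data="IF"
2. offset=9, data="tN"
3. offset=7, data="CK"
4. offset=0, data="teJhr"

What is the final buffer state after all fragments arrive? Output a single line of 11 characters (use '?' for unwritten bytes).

Fragment 1: offset=5 data="IF" -> buffer=?????IF????
Fragment 2: offset=9 data="tN" -> buffer=?????IF??tN
Fragment 3: offset=7 data="CK" -> buffer=?????IFCKtN
Fragment 4: offset=0 data="teJhr" -> buffer=teJhrIFCKtN

Answer: teJhrIFCKtN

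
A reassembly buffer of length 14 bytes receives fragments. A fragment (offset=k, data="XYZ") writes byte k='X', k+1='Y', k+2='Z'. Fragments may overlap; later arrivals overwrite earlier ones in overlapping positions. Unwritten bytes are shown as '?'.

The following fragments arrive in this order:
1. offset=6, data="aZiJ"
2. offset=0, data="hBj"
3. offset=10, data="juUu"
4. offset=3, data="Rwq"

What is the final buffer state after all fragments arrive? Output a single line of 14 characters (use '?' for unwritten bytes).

Answer: hBjRwqaZiJjuUu

Derivation:
Fragment 1: offset=6 data="aZiJ" -> buffer=??????aZiJ????
Fragment 2: offset=0 data="hBj" -> buffer=hBj???aZiJ????
Fragment 3: offset=10 data="juUu" -> buffer=hBj???aZiJjuUu
Fragment 4: offset=3 data="Rwq" -> buffer=hBjRwqaZiJjuUu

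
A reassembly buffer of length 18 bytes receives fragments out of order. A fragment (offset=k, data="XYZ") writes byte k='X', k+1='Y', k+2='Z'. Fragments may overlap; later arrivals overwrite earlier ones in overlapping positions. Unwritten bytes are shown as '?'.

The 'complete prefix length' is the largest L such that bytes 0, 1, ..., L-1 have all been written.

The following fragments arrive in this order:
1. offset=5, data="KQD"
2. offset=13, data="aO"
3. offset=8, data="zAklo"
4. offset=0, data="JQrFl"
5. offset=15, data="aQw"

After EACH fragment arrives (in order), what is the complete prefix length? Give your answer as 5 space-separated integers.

Fragment 1: offset=5 data="KQD" -> buffer=?????KQD?????????? -> prefix_len=0
Fragment 2: offset=13 data="aO" -> buffer=?????KQD?????aO??? -> prefix_len=0
Fragment 3: offset=8 data="zAklo" -> buffer=?????KQDzAkloaO??? -> prefix_len=0
Fragment 4: offset=0 data="JQrFl" -> buffer=JQrFlKQDzAkloaO??? -> prefix_len=15
Fragment 5: offset=15 data="aQw" -> buffer=JQrFlKQDzAkloaOaQw -> prefix_len=18

Answer: 0 0 0 15 18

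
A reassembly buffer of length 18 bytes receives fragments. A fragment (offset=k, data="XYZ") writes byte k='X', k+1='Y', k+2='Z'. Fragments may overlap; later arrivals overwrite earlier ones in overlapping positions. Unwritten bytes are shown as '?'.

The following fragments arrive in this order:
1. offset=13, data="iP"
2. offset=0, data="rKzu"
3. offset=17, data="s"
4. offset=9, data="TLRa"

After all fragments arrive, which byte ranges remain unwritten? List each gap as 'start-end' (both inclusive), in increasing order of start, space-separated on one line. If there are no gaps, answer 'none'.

Answer: 4-8 15-16

Derivation:
Fragment 1: offset=13 len=2
Fragment 2: offset=0 len=4
Fragment 3: offset=17 len=1
Fragment 4: offset=9 len=4
Gaps: 4-8 15-16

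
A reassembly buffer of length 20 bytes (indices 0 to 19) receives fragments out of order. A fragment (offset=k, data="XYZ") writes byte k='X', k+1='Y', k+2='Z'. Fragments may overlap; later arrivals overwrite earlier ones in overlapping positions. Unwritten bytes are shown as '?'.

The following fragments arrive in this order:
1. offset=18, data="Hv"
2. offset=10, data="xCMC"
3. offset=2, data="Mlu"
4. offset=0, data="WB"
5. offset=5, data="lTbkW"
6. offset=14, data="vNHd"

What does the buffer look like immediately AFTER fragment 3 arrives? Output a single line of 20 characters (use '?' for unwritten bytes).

Fragment 1: offset=18 data="Hv" -> buffer=??????????????????Hv
Fragment 2: offset=10 data="xCMC" -> buffer=??????????xCMC????Hv
Fragment 3: offset=2 data="Mlu" -> buffer=??Mlu?????xCMC????Hv

Answer: ??Mlu?????xCMC????Hv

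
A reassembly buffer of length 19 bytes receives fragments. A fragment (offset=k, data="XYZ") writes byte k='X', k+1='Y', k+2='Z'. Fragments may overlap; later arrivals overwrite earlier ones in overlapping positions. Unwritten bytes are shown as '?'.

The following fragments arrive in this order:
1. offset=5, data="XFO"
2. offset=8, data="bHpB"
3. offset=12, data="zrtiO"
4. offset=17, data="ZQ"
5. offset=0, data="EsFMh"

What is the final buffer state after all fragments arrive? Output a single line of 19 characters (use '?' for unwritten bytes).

Fragment 1: offset=5 data="XFO" -> buffer=?????XFO???????????
Fragment 2: offset=8 data="bHpB" -> buffer=?????XFObHpB???????
Fragment 3: offset=12 data="zrtiO" -> buffer=?????XFObHpBzrtiO??
Fragment 4: offset=17 data="ZQ" -> buffer=?????XFObHpBzrtiOZQ
Fragment 5: offset=0 data="EsFMh" -> buffer=EsFMhXFObHpBzrtiOZQ

Answer: EsFMhXFObHpBzrtiOZQ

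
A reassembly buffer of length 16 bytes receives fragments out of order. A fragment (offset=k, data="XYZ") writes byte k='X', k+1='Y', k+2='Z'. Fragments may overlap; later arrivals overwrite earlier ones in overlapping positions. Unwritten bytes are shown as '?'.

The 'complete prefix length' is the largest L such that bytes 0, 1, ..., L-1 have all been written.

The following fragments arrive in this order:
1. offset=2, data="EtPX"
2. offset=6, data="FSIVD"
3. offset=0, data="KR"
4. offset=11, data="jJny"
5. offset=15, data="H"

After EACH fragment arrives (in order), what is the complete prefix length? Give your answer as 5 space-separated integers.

Answer: 0 0 11 15 16

Derivation:
Fragment 1: offset=2 data="EtPX" -> buffer=??EtPX?????????? -> prefix_len=0
Fragment 2: offset=6 data="FSIVD" -> buffer=??EtPXFSIVD????? -> prefix_len=0
Fragment 3: offset=0 data="KR" -> buffer=KREtPXFSIVD????? -> prefix_len=11
Fragment 4: offset=11 data="jJny" -> buffer=KREtPXFSIVDjJny? -> prefix_len=15
Fragment 5: offset=15 data="H" -> buffer=KREtPXFSIVDjJnyH -> prefix_len=16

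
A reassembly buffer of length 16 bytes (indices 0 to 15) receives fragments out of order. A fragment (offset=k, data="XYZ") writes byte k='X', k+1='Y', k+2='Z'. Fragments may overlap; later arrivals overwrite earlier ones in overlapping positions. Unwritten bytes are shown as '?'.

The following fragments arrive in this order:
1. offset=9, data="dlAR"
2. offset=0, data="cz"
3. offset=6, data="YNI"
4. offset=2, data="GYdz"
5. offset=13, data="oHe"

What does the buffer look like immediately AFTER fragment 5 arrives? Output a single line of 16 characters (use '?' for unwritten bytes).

Answer: czGYdzYNIdlARoHe

Derivation:
Fragment 1: offset=9 data="dlAR" -> buffer=?????????dlAR???
Fragment 2: offset=0 data="cz" -> buffer=cz???????dlAR???
Fragment 3: offset=6 data="YNI" -> buffer=cz????YNIdlAR???
Fragment 4: offset=2 data="GYdz" -> buffer=czGYdzYNIdlAR???
Fragment 5: offset=13 data="oHe" -> buffer=czGYdzYNIdlARoHe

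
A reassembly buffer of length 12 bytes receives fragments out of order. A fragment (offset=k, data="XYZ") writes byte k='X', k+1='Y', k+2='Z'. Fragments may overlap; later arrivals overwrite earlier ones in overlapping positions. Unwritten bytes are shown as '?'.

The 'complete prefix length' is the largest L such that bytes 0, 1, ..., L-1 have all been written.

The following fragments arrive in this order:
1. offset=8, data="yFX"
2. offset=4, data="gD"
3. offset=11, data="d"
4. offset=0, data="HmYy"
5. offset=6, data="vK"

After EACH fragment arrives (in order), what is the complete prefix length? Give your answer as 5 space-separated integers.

Fragment 1: offset=8 data="yFX" -> buffer=????????yFX? -> prefix_len=0
Fragment 2: offset=4 data="gD" -> buffer=????gD??yFX? -> prefix_len=0
Fragment 3: offset=11 data="d" -> buffer=????gD??yFXd -> prefix_len=0
Fragment 4: offset=0 data="HmYy" -> buffer=HmYygD??yFXd -> prefix_len=6
Fragment 5: offset=6 data="vK" -> buffer=HmYygDvKyFXd -> prefix_len=12

Answer: 0 0 0 6 12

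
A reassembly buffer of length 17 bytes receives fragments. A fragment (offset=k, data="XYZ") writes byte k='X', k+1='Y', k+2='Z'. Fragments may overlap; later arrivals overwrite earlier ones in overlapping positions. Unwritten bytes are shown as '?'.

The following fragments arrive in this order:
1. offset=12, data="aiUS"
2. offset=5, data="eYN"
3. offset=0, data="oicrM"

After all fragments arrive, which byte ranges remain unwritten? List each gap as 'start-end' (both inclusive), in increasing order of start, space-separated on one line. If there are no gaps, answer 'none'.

Fragment 1: offset=12 len=4
Fragment 2: offset=5 len=3
Fragment 3: offset=0 len=5
Gaps: 8-11 16-16

Answer: 8-11 16-16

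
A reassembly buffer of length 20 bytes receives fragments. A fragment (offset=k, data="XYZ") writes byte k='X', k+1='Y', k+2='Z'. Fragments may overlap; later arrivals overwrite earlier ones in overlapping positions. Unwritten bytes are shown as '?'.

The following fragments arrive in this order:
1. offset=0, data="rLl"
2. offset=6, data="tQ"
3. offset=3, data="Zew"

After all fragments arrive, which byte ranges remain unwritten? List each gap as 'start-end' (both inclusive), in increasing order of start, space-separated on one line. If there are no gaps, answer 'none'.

Fragment 1: offset=0 len=3
Fragment 2: offset=6 len=2
Fragment 3: offset=3 len=3
Gaps: 8-19

Answer: 8-19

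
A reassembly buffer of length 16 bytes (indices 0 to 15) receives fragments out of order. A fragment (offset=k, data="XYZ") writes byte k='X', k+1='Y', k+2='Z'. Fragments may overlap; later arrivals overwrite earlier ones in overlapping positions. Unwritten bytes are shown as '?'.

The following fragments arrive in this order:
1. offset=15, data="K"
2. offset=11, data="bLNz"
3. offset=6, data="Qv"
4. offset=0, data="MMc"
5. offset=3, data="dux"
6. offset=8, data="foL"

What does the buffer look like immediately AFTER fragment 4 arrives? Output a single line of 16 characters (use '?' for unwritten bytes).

Fragment 1: offset=15 data="K" -> buffer=???????????????K
Fragment 2: offset=11 data="bLNz" -> buffer=???????????bLNzK
Fragment 3: offset=6 data="Qv" -> buffer=??????Qv???bLNzK
Fragment 4: offset=0 data="MMc" -> buffer=MMc???Qv???bLNzK

Answer: MMc???Qv???bLNzK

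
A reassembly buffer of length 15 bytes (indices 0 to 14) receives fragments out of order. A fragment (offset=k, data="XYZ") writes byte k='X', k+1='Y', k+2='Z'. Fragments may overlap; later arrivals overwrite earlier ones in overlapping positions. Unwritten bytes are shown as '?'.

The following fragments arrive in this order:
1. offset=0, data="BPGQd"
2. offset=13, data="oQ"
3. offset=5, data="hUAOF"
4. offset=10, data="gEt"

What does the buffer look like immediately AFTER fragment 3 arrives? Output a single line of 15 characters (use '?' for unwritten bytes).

Fragment 1: offset=0 data="BPGQd" -> buffer=BPGQd??????????
Fragment 2: offset=13 data="oQ" -> buffer=BPGQd????????oQ
Fragment 3: offset=5 data="hUAOF" -> buffer=BPGQdhUAOF???oQ

Answer: BPGQdhUAOF???oQ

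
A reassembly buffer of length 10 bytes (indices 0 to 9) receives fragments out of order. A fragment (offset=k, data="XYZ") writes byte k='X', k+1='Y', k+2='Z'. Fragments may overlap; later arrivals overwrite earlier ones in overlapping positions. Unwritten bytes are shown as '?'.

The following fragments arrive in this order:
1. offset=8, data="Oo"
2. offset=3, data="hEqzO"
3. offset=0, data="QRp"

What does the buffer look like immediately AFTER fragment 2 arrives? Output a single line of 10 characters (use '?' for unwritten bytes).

Answer: ???hEqzOOo

Derivation:
Fragment 1: offset=8 data="Oo" -> buffer=????????Oo
Fragment 2: offset=3 data="hEqzO" -> buffer=???hEqzOOo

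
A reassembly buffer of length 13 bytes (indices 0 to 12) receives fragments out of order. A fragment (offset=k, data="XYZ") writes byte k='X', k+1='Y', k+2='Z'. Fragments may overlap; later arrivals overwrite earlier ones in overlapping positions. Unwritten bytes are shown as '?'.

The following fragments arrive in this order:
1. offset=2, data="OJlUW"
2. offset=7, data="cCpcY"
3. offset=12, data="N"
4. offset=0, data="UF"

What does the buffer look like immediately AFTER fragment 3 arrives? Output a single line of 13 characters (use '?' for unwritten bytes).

Answer: ??OJlUWcCpcYN

Derivation:
Fragment 1: offset=2 data="OJlUW" -> buffer=??OJlUW??????
Fragment 2: offset=7 data="cCpcY" -> buffer=??OJlUWcCpcY?
Fragment 3: offset=12 data="N" -> buffer=??OJlUWcCpcYN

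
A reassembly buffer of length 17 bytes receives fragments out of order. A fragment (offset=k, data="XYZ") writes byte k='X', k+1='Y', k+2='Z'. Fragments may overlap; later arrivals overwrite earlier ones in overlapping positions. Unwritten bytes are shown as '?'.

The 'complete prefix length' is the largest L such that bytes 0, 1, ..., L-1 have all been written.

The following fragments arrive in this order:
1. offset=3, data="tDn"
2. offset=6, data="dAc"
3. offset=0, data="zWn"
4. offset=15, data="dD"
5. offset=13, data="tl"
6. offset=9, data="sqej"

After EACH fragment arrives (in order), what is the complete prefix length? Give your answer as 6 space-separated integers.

Fragment 1: offset=3 data="tDn" -> buffer=???tDn??????????? -> prefix_len=0
Fragment 2: offset=6 data="dAc" -> buffer=???tDndAc???????? -> prefix_len=0
Fragment 3: offset=0 data="zWn" -> buffer=zWntDndAc???????? -> prefix_len=9
Fragment 4: offset=15 data="dD" -> buffer=zWntDndAc??????dD -> prefix_len=9
Fragment 5: offset=13 data="tl" -> buffer=zWntDndAc????tldD -> prefix_len=9
Fragment 6: offset=9 data="sqej" -> buffer=zWntDndAcsqejtldD -> prefix_len=17

Answer: 0 0 9 9 9 17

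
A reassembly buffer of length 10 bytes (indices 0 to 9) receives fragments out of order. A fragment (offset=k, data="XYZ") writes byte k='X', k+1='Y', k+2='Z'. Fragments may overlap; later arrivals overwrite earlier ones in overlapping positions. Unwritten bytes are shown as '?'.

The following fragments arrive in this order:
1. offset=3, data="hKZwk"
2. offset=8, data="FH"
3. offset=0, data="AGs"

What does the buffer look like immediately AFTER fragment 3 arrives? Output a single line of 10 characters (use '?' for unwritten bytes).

Answer: AGshKZwkFH

Derivation:
Fragment 1: offset=3 data="hKZwk" -> buffer=???hKZwk??
Fragment 2: offset=8 data="FH" -> buffer=???hKZwkFH
Fragment 3: offset=0 data="AGs" -> buffer=AGshKZwkFH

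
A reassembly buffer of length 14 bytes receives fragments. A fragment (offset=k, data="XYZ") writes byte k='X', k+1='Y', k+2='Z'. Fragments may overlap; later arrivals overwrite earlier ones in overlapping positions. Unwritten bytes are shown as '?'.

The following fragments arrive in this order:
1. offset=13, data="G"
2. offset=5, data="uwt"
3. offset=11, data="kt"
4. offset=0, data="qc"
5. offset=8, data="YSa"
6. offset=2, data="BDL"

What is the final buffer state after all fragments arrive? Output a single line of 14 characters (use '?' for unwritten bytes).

Fragment 1: offset=13 data="G" -> buffer=?????????????G
Fragment 2: offset=5 data="uwt" -> buffer=?????uwt?????G
Fragment 3: offset=11 data="kt" -> buffer=?????uwt???ktG
Fragment 4: offset=0 data="qc" -> buffer=qc???uwt???ktG
Fragment 5: offset=8 data="YSa" -> buffer=qc???uwtYSaktG
Fragment 6: offset=2 data="BDL" -> buffer=qcBDLuwtYSaktG

Answer: qcBDLuwtYSaktG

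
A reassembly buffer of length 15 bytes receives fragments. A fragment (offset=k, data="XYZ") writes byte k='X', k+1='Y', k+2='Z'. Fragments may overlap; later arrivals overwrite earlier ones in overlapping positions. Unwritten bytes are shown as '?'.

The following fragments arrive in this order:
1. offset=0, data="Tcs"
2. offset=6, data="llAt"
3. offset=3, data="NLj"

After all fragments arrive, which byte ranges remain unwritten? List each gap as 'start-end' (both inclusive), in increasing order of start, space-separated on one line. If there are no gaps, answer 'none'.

Fragment 1: offset=0 len=3
Fragment 2: offset=6 len=4
Fragment 3: offset=3 len=3
Gaps: 10-14

Answer: 10-14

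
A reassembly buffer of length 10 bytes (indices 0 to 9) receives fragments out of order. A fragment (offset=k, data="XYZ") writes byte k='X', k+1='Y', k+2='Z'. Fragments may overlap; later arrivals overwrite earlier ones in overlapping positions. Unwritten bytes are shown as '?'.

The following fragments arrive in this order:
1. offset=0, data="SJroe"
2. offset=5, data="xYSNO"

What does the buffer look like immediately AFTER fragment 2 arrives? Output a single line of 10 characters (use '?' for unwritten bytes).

Answer: SJroexYSNO

Derivation:
Fragment 1: offset=0 data="SJroe" -> buffer=SJroe?????
Fragment 2: offset=5 data="xYSNO" -> buffer=SJroexYSNO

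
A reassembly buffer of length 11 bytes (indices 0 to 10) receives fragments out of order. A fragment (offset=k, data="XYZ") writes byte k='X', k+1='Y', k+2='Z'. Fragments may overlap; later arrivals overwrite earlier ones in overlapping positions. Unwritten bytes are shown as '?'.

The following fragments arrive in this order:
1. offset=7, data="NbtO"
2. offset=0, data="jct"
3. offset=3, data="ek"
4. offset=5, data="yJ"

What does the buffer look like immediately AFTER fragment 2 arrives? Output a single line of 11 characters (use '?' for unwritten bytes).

Answer: jct????NbtO

Derivation:
Fragment 1: offset=7 data="NbtO" -> buffer=???????NbtO
Fragment 2: offset=0 data="jct" -> buffer=jct????NbtO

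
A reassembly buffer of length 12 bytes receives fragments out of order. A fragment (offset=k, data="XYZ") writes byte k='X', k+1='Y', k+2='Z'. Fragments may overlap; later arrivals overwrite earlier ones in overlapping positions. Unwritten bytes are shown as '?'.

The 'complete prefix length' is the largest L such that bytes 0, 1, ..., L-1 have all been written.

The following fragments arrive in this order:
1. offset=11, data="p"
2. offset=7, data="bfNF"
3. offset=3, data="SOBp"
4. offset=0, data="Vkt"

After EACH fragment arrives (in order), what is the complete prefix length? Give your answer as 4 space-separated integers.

Answer: 0 0 0 12

Derivation:
Fragment 1: offset=11 data="p" -> buffer=???????????p -> prefix_len=0
Fragment 2: offset=7 data="bfNF" -> buffer=???????bfNFp -> prefix_len=0
Fragment 3: offset=3 data="SOBp" -> buffer=???SOBpbfNFp -> prefix_len=0
Fragment 4: offset=0 data="Vkt" -> buffer=VktSOBpbfNFp -> prefix_len=12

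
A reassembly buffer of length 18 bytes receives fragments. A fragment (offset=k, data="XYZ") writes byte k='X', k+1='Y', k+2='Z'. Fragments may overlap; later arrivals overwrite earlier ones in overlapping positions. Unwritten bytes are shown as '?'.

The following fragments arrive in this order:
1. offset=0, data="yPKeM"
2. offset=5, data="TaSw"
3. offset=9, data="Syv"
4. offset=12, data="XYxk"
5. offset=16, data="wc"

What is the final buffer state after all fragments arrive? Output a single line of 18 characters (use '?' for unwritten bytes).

Fragment 1: offset=0 data="yPKeM" -> buffer=yPKeM?????????????
Fragment 2: offset=5 data="TaSw" -> buffer=yPKeMTaSw?????????
Fragment 3: offset=9 data="Syv" -> buffer=yPKeMTaSwSyv??????
Fragment 4: offset=12 data="XYxk" -> buffer=yPKeMTaSwSyvXYxk??
Fragment 5: offset=16 data="wc" -> buffer=yPKeMTaSwSyvXYxkwc

Answer: yPKeMTaSwSyvXYxkwc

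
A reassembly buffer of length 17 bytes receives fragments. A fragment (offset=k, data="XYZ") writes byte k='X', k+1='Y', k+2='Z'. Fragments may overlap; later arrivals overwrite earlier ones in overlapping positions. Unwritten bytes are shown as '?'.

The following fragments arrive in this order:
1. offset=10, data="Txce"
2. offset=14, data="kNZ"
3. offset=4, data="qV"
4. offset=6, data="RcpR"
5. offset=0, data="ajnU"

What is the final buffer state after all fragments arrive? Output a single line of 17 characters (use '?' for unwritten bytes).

Answer: ajnUqVRcpRTxcekNZ

Derivation:
Fragment 1: offset=10 data="Txce" -> buffer=??????????Txce???
Fragment 2: offset=14 data="kNZ" -> buffer=??????????TxcekNZ
Fragment 3: offset=4 data="qV" -> buffer=????qV????TxcekNZ
Fragment 4: offset=6 data="RcpR" -> buffer=????qVRcpRTxcekNZ
Fragment 5: offset=0 data="ajnU" -> buffer=ajnUqVRcpRTxcekNZ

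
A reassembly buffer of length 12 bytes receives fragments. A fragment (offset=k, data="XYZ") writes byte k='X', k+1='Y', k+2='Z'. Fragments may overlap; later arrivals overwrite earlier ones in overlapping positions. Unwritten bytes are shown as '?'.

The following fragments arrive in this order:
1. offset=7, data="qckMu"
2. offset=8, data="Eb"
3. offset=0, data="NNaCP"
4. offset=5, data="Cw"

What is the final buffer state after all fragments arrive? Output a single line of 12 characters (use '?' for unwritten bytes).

Fragment 1: offset=7 data="qckMu" -> buffer=???????qckMu
Fragment 2: offset=8 data="Eb" -> buffer=???????qEbMu
Fragment 3: offset=0 data="NNaCP" -> buffer=NNaCP??qEbMu
Fragment 4: offset=5 data="Cw" -> buffer=NNaCPCwqEbMu

Answer: NNaCPCwqEbMu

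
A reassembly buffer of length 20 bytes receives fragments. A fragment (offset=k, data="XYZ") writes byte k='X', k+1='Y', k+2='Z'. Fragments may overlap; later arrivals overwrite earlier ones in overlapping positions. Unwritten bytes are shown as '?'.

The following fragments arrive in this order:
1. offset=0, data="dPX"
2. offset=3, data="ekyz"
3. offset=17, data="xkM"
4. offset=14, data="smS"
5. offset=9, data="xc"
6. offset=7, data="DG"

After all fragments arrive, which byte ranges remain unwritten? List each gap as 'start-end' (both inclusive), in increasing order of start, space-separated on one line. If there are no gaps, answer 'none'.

Answer: 11-13

Derivation:
Fragment 1: offset=0 len=3
Fragment 2: offset=3 len=4
Fragment 3: offset=17 len=3
Fragment 4: offset=14 len=3
Fragment 5: offset=9 len=2
Fragment 6: offset=7 len=2
Gaps: 11-13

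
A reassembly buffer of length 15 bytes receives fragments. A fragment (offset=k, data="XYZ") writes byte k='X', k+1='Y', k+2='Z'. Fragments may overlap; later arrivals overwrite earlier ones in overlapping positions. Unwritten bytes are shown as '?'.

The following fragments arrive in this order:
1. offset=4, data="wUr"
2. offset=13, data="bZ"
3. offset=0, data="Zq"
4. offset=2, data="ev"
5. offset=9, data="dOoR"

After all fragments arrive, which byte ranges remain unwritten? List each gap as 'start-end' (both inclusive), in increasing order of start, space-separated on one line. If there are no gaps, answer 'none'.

Fragment 1: offset=4 len=3
Fragment 2: offset=13 len=2
Fragment 3: offset=0 len=2
Fragment 4: offset=2 len=2
Fragment 5: offset=9 len=4
Gaps: 7-8

Answer: 7-8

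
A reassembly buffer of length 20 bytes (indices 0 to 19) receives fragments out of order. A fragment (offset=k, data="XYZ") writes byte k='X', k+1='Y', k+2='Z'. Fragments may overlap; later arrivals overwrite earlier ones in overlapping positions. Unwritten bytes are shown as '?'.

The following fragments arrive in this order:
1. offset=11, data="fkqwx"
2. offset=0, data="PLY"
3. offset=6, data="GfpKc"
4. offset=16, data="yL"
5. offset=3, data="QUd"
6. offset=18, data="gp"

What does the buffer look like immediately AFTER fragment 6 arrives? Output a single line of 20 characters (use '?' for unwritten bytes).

Fragment 1: offset=11 data="fkqwx" -> buffer=???????????fkqwx????
Fragment 2: offset=0 data="PLY" -> buffer=PLY????????fkqwx????
Fragment 3: offset=6 data="GfpKc" -> buffer=PLY???GfpKcfkqwx????
Fragment 4: offset=16 data="yL" -> buffer=PLY???GfpKcfkqwxyL??
Fragment 5: offset=3 data="QUd" -> buffer=PLYQUdGfpKcfkqwxyL??
Fragment 6: offset=18 data="gp" -> buffer=PLYQUdGfpKcfkqwxyLgp

Answer: PLYQUdGfpKcfkqwxyLgp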